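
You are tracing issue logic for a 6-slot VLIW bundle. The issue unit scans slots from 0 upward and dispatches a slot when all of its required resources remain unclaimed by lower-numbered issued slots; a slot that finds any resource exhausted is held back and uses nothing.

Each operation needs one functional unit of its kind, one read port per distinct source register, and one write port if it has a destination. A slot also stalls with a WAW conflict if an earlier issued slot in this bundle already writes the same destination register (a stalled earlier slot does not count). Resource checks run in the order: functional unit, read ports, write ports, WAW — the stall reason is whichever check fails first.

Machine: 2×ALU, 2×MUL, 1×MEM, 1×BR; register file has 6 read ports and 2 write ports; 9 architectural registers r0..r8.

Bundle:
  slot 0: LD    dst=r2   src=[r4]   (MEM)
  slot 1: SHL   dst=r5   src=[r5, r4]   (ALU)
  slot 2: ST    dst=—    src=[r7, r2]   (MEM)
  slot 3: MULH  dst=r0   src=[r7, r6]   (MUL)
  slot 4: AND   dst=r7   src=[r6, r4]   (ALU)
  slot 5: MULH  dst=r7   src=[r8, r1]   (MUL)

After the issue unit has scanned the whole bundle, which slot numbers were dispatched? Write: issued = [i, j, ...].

issued = [0, 1]

#0 MEM src=r4 dispatched  <A:2 Mu:2 Ld:0 B:1 rd:5 wr:1>
#1 ALU src=r5,r4 dispatched  <A:1 Mu:2 Ld:0 B:1 rd:3 wr:0>
#2 MEM src=r7,r2 held:FU  <A:1 Mu:2 Ld:0 B:1 rd:3 wr:0>
#3 MUL src=r7,r6 held:WR_PORT  <A:1 Mu:2 Ld:0 B:1 rd:3 wr:0>
#4 ALU src=r6,r4 held:WR_PORT  <A:1 Mu:2 Ld:0 B:1 rd:3 wr:0>
#5 MUL src=r8,r1 held:WR_PORT  <A:1 Mu:2 Ld:0 B:1 rd:3 wr:0>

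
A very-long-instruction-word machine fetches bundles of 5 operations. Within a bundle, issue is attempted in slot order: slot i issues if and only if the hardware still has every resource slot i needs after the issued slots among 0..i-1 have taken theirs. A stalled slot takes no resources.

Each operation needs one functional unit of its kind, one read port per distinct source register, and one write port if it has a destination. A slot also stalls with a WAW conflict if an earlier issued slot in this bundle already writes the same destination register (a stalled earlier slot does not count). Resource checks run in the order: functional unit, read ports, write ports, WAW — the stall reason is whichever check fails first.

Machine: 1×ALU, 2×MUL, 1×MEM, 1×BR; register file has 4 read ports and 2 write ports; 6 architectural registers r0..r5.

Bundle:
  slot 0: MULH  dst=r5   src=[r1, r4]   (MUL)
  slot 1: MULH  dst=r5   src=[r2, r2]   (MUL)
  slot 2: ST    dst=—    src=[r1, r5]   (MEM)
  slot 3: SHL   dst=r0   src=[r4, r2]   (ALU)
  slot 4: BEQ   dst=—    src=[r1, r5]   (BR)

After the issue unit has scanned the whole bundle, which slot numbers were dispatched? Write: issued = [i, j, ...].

[0] MUL needs rd=2 wr=1: ok; after: ALU=1 MUL=1 MEM=1 BR=1, R=2, W=1
[1] MUL needs rd=1 wr=1: WAW; after: ALU=1 MUL=1 MEM=1 BR=1, R=2, W=1
[2] MEM needs rd=2 wr=0: ok; after: ALU=1 MUL=1 MEM=0 BR=1, R=0, W=1
[3] ALU needs rd=2 wr=1: RD_PORT; after: ALU=1 MUL=1 MEM=0 BR=1, R=0, W=1
[4] BR needs rd=2 wr=0: RD_PORT; after: ALU=1 MUL=1 MEM=0 BR=1, R=0, W=1

issued = [0, 2]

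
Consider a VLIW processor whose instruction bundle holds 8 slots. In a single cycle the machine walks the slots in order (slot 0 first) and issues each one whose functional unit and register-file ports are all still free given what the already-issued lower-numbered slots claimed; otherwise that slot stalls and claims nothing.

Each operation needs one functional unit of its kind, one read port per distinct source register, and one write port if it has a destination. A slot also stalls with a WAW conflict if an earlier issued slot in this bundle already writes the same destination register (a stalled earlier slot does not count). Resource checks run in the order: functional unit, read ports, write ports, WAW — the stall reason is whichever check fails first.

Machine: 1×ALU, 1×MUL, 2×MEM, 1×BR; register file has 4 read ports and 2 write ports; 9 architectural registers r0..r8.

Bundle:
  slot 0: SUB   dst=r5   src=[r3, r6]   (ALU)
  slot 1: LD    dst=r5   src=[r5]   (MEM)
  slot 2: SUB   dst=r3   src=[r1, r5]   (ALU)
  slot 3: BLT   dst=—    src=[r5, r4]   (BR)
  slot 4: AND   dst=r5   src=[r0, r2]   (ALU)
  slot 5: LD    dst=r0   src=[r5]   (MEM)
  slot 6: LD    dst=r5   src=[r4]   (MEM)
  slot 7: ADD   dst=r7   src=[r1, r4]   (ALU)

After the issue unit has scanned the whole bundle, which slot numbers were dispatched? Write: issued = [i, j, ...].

issued = [0, 3]

  0. ALU→r5 ⇒ go  {0A/1Mu/2Ld/1B | 2r 1w}
  1. MEM→r5 ⇒ no(WAW)  {0A/1Mu/2Ld/1B | 2r 1w}
  2. ALU→r3 ⇒ no(FU)  {0A/1Mu/2Ld/1B | 2r 1w}
  3. BR ⇒ go  {0A/1Mu/2Ld/0B | 0r 1w}
  4. ALU→r5 ⇒ no(FU)  {0A/1Mu/2Ld/0B | 0r 1w}
  5. MEM→r0 ⇒ no(RD_PORT)  {0A/1Mu/2Ld/0B | 0r 1w}
  6. MEM→r5 ⇒ no(RD_PORT)  {0A/1Mu/2Ld/0B | 0r 1w}
  7. ALU→r7 ⇒ no(FU)  {0A/1Mu/2Ld/0B | 0r 1w}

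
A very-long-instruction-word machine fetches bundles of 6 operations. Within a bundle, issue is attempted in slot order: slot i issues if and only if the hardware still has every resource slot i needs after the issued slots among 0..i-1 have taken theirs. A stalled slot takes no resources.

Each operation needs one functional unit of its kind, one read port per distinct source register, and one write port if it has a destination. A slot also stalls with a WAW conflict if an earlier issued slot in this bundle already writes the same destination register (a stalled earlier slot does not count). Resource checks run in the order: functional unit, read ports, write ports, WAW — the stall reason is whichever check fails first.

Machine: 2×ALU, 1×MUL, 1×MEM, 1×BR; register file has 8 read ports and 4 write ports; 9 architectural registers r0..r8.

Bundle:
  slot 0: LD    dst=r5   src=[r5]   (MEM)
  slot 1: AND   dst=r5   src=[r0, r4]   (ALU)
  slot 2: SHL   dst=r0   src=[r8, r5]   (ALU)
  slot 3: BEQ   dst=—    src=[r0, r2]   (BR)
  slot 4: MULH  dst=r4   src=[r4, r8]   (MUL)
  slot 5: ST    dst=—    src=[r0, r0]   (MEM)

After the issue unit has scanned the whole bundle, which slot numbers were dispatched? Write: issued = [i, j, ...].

issued = [0, 2, 3, 4]

  0. MEM→r5 ⇒ go  {2A/1Mu/0Ld/1B | 7r 3w}
  1. ALU→r5 ⇒ no(WAW)  {2A/1Mu/0Ld/1B | 7r 3w}
  2. ALU→r0 ⇒ go  {1A/1Mu/0Ld/1B | 5r 2w}
  3. BR ⇒ go  {1A/1Mu/0Ld/0B | 3r 2w}
  4. MUL→r4 ⇒ go  {1A/0Mu/0Ld/0B | 1r 1w}
  5. MEM ⇒ no(FU)  {1A/0Mu/0Ld/0B | 1r 1w}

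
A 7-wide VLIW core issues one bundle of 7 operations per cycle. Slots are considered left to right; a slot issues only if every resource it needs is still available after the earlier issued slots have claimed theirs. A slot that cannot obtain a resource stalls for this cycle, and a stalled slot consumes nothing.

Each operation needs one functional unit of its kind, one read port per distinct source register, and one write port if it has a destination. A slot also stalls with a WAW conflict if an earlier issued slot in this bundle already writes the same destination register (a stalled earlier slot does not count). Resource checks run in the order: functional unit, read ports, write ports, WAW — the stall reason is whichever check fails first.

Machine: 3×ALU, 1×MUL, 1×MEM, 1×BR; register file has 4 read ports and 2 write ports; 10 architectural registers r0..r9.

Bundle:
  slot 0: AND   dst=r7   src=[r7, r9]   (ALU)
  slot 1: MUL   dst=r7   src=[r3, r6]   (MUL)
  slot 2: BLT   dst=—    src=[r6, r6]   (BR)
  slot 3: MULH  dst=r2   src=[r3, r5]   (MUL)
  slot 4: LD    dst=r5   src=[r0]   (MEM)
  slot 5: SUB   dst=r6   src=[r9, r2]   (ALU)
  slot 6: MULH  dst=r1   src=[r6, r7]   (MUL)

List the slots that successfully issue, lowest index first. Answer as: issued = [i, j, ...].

  0. ALU→r7 ⇒ go  {2A/1Mu/1Ld/1B | 2r 1w}
  1. MUL→r7 ⇒ no(WAW)  {2A/1Mu/1Ld/1B | 2r 1w}
  2. BR ⇒ go  {2A/1Mu/1Ld/0B | 1r 1w}
  3. MUL→r2 ⇒ no(RD_PORT)  {2A/1Mu/1Ld/0B | 1r 1w}
  4. MEM→r5 ⇒ go  {2A/1Mu/0Ld/0B | 0r 0w}
  5. ALU→r6 ⇒ no(RD_PORT)  {2A/1Mu/0Ld/0B | 0r 0w}
  6. MUL→r1 ⇒ no(RD_PORT)  {2A/1Mu/0Ld/0B | 0r 0w}

issued = [0, 2, 4]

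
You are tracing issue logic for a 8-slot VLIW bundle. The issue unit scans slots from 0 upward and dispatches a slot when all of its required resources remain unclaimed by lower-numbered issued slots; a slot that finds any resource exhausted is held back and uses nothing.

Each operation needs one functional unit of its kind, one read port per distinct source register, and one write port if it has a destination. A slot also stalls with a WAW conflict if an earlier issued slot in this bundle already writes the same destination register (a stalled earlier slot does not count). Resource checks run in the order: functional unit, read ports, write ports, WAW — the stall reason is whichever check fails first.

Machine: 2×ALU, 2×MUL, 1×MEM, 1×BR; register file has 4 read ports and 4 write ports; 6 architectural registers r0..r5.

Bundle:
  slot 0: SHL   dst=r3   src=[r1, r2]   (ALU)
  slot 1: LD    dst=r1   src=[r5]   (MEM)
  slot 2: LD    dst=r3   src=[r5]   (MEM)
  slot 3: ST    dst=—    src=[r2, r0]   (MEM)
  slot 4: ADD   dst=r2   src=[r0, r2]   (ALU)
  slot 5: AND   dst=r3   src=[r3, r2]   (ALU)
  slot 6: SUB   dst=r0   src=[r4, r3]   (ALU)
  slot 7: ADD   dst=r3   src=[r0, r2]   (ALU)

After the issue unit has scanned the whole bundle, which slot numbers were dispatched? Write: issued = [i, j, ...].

slot 0 (ALU): ISSUE — free A1,Mu2,Ld1,B1 rp2 wp3
slot 1 (MEM): ISSUE — free A1,Mu2,Ld0,B1 rp1 wp2
slot 2 (MEM): stall FU — free A1,Mu2,Ld0,B1 rp1 wp2
slot 3 (MEM): stall FU — free A1,Mu2,Ld0,B1 rp1 wp2
slot 4 (ALU): stall RD_PORT — free A1,Mu2,Ld0,B1 rp1 wp2
slot 5 (ALU): stall RD_PORT — free A1,Mu2,Ld0,B1 rp1 wp2
slot 6 (ALU): stall RD_PORT — free A1,Mu2,Ld0,B1 rp1 wp2
slot 7 (ALU): stall RD_PORT — free A1,Mu2,Ld0,B1 rp1 wp2

issued = [0, 1]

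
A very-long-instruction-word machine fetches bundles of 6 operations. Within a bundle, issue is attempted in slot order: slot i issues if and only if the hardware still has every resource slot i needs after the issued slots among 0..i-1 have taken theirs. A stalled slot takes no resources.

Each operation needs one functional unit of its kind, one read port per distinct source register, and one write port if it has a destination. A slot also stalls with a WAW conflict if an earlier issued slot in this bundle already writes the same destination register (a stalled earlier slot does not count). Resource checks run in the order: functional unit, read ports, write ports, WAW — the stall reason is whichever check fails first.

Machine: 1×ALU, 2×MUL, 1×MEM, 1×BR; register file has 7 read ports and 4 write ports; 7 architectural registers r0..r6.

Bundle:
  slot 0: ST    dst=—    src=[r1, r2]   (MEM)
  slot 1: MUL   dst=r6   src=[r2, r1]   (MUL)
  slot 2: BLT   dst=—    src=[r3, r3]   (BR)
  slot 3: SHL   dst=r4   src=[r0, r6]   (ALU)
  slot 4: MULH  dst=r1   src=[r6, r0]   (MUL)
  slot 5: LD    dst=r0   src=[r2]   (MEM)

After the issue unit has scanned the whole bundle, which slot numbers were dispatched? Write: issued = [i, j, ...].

issued = [0, 1, 2, 3]

[0] MEM needs rd=2 wr=0: ok; after: ALU=1 MUL=2 MEM=0 BR=1, R=5, W=4
[1] MUL needs rd=2 wr=1: ok; after: ALU=1 MUL=1 MEM=0 BR=1, R=3, W=3
[2] BR needs rd=1 wr=0: ok; after: ALU=1 MUL=1 MEM=0 BR=0, R=2, W=3
[3] ALU needs rd=2 wr=1: ok; after: ALU=0 MUL=1 MEM=0 BR=0, R=0, W=2
[4] MUL needs rd=2 wr=1: RD_PORT; after: ALU=0 MUL=1 MEM=0 BR=0, R=0, W=2
[5] MEM needs rd=1 wr=1: FU; after: ALU=0 MUL=1 MEM=0 BR=0, R=0, W=2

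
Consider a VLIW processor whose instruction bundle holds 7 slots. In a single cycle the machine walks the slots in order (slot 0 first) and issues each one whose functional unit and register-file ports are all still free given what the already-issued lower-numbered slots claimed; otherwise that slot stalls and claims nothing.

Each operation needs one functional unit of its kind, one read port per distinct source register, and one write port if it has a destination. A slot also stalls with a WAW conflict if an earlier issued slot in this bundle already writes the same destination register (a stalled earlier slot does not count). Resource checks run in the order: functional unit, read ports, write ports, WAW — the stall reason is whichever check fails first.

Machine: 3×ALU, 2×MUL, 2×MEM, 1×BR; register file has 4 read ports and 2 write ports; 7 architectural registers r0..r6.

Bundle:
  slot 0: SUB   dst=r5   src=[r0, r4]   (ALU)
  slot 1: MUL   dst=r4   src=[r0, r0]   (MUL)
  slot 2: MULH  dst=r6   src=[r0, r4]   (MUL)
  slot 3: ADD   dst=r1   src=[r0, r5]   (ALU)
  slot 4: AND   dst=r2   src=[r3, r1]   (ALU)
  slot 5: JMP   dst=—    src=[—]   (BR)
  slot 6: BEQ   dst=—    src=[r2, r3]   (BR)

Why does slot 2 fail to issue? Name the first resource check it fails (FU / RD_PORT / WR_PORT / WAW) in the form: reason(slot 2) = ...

reason(slot 2) = RD_PORT

slot 0 (ALU): ISSUE — free A2,Mu2,Ld2,B1 rp2 wp1
slot 1 (MUL): ISSUE — free A2,Mu1,Ld2,B1 rp1 wp0
slot 2 (MUL): stall RD_PORT — free A2,Mu1,Ld2,B1 rp1 wp0
slot 3 (ALU): stall RD_PORT — free A2,Mu1,Ld2,B1 rp1 wp0
slot 4 (ALU): stall RD_PORT — free A2,Mu1,Ld2,B1 rp1 wp0
slot 5 (BR): ISSUE — free A2,Mu1,Ld2,B0 rp1 wp0
slot 6 (BR): stall FU — free A2,Mu1,Ld2,B0 rp1 wp0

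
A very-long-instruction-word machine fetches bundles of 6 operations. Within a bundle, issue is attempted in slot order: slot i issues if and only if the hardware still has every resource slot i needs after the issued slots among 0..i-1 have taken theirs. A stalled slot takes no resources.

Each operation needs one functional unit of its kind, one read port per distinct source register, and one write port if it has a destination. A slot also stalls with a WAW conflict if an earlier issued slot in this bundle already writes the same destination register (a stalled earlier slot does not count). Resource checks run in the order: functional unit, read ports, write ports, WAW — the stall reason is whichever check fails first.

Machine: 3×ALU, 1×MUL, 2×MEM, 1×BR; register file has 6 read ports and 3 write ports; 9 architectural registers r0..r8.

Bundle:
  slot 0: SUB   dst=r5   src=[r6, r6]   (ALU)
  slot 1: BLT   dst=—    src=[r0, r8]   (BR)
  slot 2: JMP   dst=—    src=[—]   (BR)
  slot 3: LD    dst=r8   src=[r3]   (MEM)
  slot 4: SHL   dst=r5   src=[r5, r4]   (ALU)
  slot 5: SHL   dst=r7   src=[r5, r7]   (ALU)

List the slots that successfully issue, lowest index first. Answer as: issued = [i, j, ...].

  0. ALU→r5 ⇒ go  {2A/1Mu/2Ld/1B | 5r 2w}
  1. BR ⇒ go  {2A/1Mu/2Ld/0B | 3r 2w}
  2. BR ⇒ no(FU)  {2A/1Mu/2Ld/0B | 3r 2w}
  3. MEM→r8 ⇒ go  {2A/1Mu/1Ld/0B | 2r 1w}
  4. ALU→r5 ⇒ no(WAW)  {2A/1Mu/1Ld/0B | 2r 1w}
  5. ALU→r7 ⇒ go  {1A/1Mu/1Ld/0B | 0r 0w}

issued = [0, 1, 3, 5]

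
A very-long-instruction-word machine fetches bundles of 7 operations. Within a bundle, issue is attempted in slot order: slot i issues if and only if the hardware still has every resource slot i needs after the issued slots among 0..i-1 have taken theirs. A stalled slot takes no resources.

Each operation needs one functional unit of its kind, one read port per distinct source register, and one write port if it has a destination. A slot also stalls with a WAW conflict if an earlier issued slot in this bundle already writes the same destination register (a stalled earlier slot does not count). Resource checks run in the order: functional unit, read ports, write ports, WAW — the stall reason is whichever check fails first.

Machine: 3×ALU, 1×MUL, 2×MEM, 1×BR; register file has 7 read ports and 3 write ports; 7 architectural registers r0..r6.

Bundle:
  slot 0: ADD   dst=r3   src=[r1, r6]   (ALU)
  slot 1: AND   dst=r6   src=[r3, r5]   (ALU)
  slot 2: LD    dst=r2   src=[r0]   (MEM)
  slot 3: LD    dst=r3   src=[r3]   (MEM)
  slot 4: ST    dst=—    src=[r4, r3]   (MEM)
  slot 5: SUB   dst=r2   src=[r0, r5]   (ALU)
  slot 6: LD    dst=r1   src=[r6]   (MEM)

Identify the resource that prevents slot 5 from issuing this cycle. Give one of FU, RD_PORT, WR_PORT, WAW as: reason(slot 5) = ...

reason(slot 5) = RD_PORT

slot 0 (ALU): ISSUE — free A2,Mu1,Ld2,B1 rp5 wp2
slot 1 (ALU): ISSUE — free A1,Mu1,Ld2,B1 rp3 wp1
slot 2 (MEM): ISSUE — free A1,Mu1,Ld1,B1 rp2 wp0
slot 3 (MEM): stall WR_PORT — free A1,Mu1,Ld1,B1 rp2 wp0
slot 4 (MEM): ISSUE — free A1,Mu1,Ld0,B1 rp0 wp0
slot 5 (ALU): stall RD_PORT — free A1,Mu1,Ld0,B1 rp0 wp0
slot 6 (MEM): stall FU — free A1,Mu1,Ld0,B1 rp0 wp0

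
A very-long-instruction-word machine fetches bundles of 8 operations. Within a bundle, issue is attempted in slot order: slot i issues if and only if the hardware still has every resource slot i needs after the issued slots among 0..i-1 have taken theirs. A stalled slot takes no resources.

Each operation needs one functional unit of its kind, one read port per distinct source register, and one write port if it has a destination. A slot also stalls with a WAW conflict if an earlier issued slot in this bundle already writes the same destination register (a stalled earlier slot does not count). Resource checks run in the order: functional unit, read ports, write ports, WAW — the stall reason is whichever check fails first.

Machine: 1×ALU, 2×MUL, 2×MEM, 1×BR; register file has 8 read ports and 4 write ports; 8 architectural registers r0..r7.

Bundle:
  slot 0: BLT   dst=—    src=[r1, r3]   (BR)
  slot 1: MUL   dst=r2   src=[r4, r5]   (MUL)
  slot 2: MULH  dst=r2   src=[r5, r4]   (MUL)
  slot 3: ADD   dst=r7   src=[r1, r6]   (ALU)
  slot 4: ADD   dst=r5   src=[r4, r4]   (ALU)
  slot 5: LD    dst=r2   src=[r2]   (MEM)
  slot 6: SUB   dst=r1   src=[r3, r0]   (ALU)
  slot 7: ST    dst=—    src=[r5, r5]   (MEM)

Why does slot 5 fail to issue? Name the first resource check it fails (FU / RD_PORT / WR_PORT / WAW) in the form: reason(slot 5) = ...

#0 BR src=r1,r3 dispatched  <A:1 Mu:2 Ld:2 B:0 rd:6 wr:4>
#1 MUL src=r4,r5 dispatched  <A:1 Mu:1 Ld:2 B:0 rd:4 wr:3>
#2 MUL src=r5,r4 held:WAW  <A:1 Mu:1 Ld:2 B:0 rd:4 wr:3>
#3 ALU src=r1,r6 dispatched  <A:0 Mu:1 Ld:2 B:0 rd:2 wr:2>
#4 ALU src=r4,r4 held:FU  <A:0 Mu:1 Ld:2 B:0 rd:2 wr:2>
#5 MEM src=r2 held:WAW  <A:0 Mu:1 Ld:2 B:0 rd:2 wr:2>
#6 ALU src=r3,r0 held:FU  <A:0 Mu:1 Ld:2 B:0 rd:2 wr:2>
#7 MEM src=r5,r5 dispatched  <A:0 Mu:1 Ld:1 B:0 rd:1 wr:2>

reason(slot 5) = WAW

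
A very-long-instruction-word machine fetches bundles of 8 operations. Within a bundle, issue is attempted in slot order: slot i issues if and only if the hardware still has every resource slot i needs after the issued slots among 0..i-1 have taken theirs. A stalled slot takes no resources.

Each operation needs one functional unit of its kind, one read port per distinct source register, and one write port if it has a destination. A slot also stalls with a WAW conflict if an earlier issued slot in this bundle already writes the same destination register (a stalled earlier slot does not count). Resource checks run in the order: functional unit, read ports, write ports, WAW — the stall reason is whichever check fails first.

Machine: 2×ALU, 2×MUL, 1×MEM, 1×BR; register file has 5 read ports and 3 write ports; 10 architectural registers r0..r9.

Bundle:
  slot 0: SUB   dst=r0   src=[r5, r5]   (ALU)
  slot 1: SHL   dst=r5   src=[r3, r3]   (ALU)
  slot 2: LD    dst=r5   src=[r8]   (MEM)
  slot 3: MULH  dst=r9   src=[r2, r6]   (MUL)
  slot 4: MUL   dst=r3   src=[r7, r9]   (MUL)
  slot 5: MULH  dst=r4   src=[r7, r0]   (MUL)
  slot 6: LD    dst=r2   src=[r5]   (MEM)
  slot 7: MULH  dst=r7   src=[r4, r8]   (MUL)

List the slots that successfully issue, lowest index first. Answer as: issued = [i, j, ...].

issued = [0, 1, 3]

  0. ALU→r0 ⇒ go  {1A/2Mu/1Ld/1B | 4r 2w}
  1. ALU→r5 ⇒ go  {0A/2Mu/1Ld/1B | 3r 1w}
  2. MEM→r5 ⇒ no(WAW)  {0A/2Mu/1Ld/1B | 3r 1w}
  3. MUL→r9 ⇒ go  {0A/1Mu/1Ld/1B | 1r 0w}
  4. MUL→r3 ⇒ no(RD_PORT)  {0A/1Mu/1Ld/1B | 1r 0w}
  5. MUL→r4 ⇒ no(RD_PORT)  {0A/1Mu/1Ld/1B | 1r 0w}
  6. MEM→r2 ⇒ no(WR_PORT)  {0A/1Mu/1Ld/1B | 1r 0w}
  7. MUL→r7 ⇒ no(RD_PORT)  {0A/1Mu/1Ld/1B | 1r 0w}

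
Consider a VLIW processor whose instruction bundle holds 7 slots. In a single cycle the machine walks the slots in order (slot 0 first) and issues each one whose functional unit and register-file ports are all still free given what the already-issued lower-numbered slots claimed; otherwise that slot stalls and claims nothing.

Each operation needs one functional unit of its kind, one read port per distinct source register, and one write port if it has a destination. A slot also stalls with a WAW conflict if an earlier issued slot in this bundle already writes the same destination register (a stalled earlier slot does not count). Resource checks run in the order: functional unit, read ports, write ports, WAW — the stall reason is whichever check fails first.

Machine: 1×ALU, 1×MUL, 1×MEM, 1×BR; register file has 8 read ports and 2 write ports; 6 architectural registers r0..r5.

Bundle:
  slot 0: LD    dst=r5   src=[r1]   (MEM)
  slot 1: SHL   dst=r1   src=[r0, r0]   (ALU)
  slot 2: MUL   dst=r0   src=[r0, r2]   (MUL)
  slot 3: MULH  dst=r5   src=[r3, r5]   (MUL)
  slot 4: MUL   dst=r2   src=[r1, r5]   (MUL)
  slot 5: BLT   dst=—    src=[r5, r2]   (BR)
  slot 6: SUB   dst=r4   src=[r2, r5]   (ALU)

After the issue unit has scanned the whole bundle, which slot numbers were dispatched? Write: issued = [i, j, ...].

issued = [0, 1, 5]

#0 MEM src=r1 dispatched  <A:1 Mu:1 Ld:0 B:1 rd:7 wr:1>
#1 ALU src=r0,r0 dispatched  <A:0 Mu:1 Ld:0 B:1 rd:6 wr:0>
#2 MUL src=r0,r2 held:WR_PORT  <A:0 Mu:1 Ld:0 B:1 rd:6 wr:0>
#3 MUL src=r3,r5 held:WR_PORT  <A:0 Mu:1 Ld:0 B:1 rd:6 wr:0>
#4 MUL src=r1,r5 held:WR_PORT  <A:0 Mu:1 Ld:0 B:1 rd:6 wr:0>
#5 BR src=r5,r2 dispatched  <A:0 Mu:1 Ld:0 B:0 rd:4 wr:0>
#6 ALU src=r2,r5 held:FU  <A:0 Mu:1 Ld:0 B:0 rd:4 wr:0>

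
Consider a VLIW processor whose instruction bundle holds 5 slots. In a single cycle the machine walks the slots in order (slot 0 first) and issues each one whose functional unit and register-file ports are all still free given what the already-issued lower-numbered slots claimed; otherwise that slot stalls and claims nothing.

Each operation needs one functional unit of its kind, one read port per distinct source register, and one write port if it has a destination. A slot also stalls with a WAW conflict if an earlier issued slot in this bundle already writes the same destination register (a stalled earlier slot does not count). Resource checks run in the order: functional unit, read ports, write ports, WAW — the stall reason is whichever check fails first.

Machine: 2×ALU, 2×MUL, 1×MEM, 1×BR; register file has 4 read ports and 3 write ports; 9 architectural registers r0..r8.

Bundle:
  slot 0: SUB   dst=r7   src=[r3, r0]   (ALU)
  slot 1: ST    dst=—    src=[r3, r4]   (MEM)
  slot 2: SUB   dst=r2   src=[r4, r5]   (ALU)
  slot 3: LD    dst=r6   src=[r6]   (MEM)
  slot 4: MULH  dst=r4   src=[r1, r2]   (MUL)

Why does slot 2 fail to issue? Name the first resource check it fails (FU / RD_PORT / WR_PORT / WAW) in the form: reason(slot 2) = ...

#0 ALU src=r3,r0 dispatched  <A:1 Mu:2 Ld:1 B:1 rd:2 wr:2>
#1 MEM src=r3,r4 dispatched  <A:1 Mu:2 Ld:0 B:1 rd:0 wr:2>
#2 ALU src=r4,r5 held:RD_PORT  <A:1 Mu:2 Ld:0 B:1 rd:0 wr:2>
#3 MEM src=r6 held:FU  <A:1 Mu:2 Ld:0 B:1 rd:0 wr:2>
#4 MUL src=r1,r2 held:RD_PORT  <A:1 Mu:2 Ld:0 B:1 rd:0 wr:2>

reason(slot 2) = RD_PORT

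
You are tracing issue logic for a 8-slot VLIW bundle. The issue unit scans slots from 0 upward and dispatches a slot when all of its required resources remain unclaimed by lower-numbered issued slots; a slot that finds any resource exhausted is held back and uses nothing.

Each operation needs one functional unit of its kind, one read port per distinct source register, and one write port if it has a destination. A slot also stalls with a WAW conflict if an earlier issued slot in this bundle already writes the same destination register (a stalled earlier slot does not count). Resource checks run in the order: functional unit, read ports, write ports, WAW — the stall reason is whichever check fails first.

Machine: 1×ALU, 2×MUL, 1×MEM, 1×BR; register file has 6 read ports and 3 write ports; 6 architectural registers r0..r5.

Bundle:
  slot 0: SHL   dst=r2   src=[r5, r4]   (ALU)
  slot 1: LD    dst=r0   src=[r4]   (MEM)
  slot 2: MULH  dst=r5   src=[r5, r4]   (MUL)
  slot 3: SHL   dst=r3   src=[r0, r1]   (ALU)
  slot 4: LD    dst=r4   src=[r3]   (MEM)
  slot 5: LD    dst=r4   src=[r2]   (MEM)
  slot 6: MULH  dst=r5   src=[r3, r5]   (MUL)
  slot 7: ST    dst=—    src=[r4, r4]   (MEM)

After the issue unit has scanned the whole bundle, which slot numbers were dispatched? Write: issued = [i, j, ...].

issued = [0, 1, 2]

#0 ALU src=r5,r4 dispatched  <A:0 Mu:2 Ld:1 B:1 rd:4 wr:2>
#1 MEM src=r4 dispatched  <A:0 Mu:2 Ld:0 B:1 rd:3 wr:1>
#2 MUL src=r5,r4 dispatched  <A:0 Mu:1 Ld:0 B:1 rd:1 wr:0>
#3 ALU src=r0,r1 held:FU  <A:0 Mu:1 Ld:0 B:1 rd:1 wr:0>
#4 MEM src=r3 held:FU  <A:0 Mu:1 Ld:0 B:1 rd:1 wr:0>
#5 MEM src=r2 held:FU  <A:0 Mu:1 Ld:0 B:1 rd:1 wr:0>
#6 MUL src=r3,r5 held:RD_PORT  <A:0 Mu:1 Ld:0 B:1 rd:1 wr:0>
#7 MEM src=r4,r4 held:FU  <A:0 Mu:1 Ld:0 B:1 rd:1 wr:0>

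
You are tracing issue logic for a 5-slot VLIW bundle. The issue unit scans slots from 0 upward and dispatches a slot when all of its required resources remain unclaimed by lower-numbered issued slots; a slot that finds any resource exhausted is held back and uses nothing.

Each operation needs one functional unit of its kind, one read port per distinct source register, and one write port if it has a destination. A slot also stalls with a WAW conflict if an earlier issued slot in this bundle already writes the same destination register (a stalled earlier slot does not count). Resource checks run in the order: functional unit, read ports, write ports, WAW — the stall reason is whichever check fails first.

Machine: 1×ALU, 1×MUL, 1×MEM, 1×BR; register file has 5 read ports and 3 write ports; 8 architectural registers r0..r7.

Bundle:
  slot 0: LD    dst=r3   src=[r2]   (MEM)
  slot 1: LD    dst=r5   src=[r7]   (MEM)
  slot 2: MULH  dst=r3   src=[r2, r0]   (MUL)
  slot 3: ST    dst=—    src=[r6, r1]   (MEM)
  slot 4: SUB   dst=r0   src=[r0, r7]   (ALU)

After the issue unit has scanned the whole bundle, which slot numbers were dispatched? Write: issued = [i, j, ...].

issued = [0, 4]

#0 MEM src=r2 dispatched  <A:1 Mu:1 Ld:0 B:1 rd:4 wr:2>
#1 MEM src=r7 held:FU  <A:1 Mu:1 Ld:0 B:1 rd:4 wr:2>
#2 MUL src=r2,r0 held:WAW  <A:1 Mu:1 Ld:0 B:1 rd:4 wr:2>
#3 MEM src=r6,r1 held:FU  <A:1 Mu:1 Ld:0 B:1 rd:4 wr:2>
#4 ALU src=r0,r7 dispatched  <A:0 Mu:1 Ld:0 B:1 rd:2 wr:1>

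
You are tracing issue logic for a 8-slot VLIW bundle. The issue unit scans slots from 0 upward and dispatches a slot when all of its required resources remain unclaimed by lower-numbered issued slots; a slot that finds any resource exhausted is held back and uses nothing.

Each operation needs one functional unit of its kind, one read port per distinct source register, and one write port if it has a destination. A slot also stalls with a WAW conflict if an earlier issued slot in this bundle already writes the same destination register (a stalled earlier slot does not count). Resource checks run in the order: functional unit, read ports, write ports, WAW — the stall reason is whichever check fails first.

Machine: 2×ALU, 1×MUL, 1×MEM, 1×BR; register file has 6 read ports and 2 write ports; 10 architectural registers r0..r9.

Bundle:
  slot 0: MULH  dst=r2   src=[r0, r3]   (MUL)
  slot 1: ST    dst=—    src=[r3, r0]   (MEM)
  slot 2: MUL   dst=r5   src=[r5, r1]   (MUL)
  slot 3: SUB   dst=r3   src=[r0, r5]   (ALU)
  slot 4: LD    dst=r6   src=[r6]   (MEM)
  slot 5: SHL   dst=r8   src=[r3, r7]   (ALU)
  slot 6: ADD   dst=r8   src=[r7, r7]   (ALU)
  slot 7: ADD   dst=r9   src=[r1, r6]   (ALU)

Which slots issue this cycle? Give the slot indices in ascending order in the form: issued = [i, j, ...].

(0) want 1×MUL +2rd +1wr — yes → AL2|MU0|ME1|BR1|rd4|wr1
(1) want 1×MEM +2rd +0wr — yes → AL2|MU0|ME0|BR1|rd2|wr1
(2) want 1×MUL +2rd +1wr — FU → AL2|MU0|ME0|BR1|rd2|wr1
(3) want 1×ALU +2rd +1wr — yes → AL1|MU0|ME0|BR1|rd0|wr0
(4) want 1×MEM +1rd +1wr — FU → AL1|MU0|ME0|BR1|rd0|wr0
(5) want 1×ALU +2rd +1wr — RD_PORT → AL1|MU0|ME0|BR1|rd0|wr0
(6) want 1×ALU +1rd +1wr — RD_PORT → AL1|MU0|ME0|BR1|rd0|wr0
(7) want 1×ALU +2rd +1wr — RD_PORT → AL1|MU0|ME0|BR1|rd0|wr0

issued = [0, 1, 3]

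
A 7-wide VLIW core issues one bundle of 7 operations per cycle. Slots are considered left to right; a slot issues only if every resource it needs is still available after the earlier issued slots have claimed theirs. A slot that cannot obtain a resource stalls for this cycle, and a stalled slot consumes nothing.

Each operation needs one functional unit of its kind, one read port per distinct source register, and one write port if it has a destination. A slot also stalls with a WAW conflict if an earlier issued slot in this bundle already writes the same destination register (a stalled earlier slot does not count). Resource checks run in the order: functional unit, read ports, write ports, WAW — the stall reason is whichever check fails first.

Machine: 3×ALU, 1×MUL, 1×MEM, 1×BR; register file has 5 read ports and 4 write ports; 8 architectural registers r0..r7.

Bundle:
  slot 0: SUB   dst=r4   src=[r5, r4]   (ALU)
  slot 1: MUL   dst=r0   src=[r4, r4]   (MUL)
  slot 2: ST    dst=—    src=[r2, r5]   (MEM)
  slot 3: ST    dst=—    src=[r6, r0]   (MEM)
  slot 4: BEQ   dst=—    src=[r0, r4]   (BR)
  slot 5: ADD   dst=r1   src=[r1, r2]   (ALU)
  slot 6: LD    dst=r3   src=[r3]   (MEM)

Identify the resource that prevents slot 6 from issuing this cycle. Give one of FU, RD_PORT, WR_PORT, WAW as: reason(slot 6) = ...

slot 0 (ALU): ISSUE — free A2,Mu1,Ld1,B1 rp3 wp3
slot 1 (MUL): ISSUE — free A2,Mu0,Ld1,B1 rp2 wp2
slot 2 (MEM): ISSUE — free A2,Mu0,Ld0,B1 rp0 wp2
slot 3 (MEM): stall FU — free A2,Mu0,Ld0,B1 rp0 wp2
slot 4 (BR): stall RD_PORT — free A2,Mu0,Ld0,B1 rp0 wp2
slot 5 (ALU): stall RD_PORT — free A2,Mu0,Ld0,B1 rp0 wp2
slot 6 (MEM): stall FU — free A2,Mu0,Ld0,B1 rp0 wp2

reason(slot 6) = FU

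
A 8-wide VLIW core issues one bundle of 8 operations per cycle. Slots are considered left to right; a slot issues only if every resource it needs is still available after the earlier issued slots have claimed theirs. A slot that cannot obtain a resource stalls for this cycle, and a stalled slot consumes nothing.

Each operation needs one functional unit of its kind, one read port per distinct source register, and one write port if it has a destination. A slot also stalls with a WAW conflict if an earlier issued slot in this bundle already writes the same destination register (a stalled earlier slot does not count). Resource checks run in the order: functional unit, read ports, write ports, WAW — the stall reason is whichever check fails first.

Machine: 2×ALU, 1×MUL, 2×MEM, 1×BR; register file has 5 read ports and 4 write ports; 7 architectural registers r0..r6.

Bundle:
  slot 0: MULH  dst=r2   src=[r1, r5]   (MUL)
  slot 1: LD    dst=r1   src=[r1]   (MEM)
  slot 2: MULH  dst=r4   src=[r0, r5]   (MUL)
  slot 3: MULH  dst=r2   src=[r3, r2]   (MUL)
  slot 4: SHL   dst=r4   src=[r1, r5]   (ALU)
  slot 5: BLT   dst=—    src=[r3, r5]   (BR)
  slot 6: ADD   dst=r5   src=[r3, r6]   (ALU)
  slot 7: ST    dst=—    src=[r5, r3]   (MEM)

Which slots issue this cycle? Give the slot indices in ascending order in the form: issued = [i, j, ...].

#0 MUL src=r1,r5 dispatched  <A:2 Mu:0 Ld:2 B:1 rd:3 wr:3>
#1 MEM src=r1 dispatched  <A:2 Mu:0 Ld:1 B:1 rd:2 wr:2>
#2 MUL src=r0,r5 held:FU  <A:2 Mu:0 Ld:1 B:1 rd:2 wr:2>
#3 MUL src=r3,r2 held:FU  <A:2 Mu:0 Ld:1 B:1 rd:2 wr:2>
#4 ALU src=r1,r5 dispatched  <A:1 Mu:0 Ld:1 B:1 rd:0 wr:1>
#5 BR src=r3,r5 held:RD_PORT  <A:1 Mu:0 Ld:1 B:1 rd:0 wr:1>
#6 ALU src=r3,r6 held:RD_PORT  <A:1 Mu:0 Ld:1 B:1 rd:0 wr:1>
#7 MEM src=r5,r3 held:RD_PORT  <A:1 Mu:0 Ld:1 B:1 rd:0 wr:1>

issued = [0, 1, 4]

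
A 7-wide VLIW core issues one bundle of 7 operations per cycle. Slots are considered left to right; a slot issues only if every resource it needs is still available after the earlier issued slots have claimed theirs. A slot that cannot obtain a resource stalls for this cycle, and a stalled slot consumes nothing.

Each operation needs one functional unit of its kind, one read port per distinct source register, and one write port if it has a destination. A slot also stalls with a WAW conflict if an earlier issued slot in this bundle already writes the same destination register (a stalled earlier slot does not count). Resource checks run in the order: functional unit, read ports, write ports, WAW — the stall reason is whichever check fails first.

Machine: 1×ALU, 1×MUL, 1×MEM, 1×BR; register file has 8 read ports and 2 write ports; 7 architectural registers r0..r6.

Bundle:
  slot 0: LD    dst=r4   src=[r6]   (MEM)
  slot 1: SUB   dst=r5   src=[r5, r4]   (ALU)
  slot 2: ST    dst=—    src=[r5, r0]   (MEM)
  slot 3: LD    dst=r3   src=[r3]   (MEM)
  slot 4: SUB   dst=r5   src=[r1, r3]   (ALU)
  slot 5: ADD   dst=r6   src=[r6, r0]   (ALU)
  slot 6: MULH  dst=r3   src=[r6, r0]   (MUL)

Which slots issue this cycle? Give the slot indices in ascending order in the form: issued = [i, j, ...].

issued = [0, 1]

#0 MEM src=r6 dispatched  <A:1 Mu:1 Ld:0 B:1 rd:7 wr:1>
#1 ALU src=r5,r4 dispatched  <A:0 Mu:1 Ld:0 B:1 rd:5 wr:0>
#2 MEM src=r5,r0 held:FU  <A:0 Mu:1 Ld:0 B:1 rd:5 wr:0>
#3 MEM src=r3 held:FU  <A:0 Mu:1 Ld:0 B:1 rd:5 wr:0>
#4 ALU src=r1,r3 held:FU  <A:0 Mu:1 Ld:0 B:1 rd:5 wr:0>
#5 ALU src=r6,r0 held:FU  <A:0 Mu:1 Ld:0 B:1 rd:5 wr:0>
#6 MUL src=r6,r0 held:WR_PORT  <A:0 Mu:1 Ld:0 B:1 rd:5 wr:0>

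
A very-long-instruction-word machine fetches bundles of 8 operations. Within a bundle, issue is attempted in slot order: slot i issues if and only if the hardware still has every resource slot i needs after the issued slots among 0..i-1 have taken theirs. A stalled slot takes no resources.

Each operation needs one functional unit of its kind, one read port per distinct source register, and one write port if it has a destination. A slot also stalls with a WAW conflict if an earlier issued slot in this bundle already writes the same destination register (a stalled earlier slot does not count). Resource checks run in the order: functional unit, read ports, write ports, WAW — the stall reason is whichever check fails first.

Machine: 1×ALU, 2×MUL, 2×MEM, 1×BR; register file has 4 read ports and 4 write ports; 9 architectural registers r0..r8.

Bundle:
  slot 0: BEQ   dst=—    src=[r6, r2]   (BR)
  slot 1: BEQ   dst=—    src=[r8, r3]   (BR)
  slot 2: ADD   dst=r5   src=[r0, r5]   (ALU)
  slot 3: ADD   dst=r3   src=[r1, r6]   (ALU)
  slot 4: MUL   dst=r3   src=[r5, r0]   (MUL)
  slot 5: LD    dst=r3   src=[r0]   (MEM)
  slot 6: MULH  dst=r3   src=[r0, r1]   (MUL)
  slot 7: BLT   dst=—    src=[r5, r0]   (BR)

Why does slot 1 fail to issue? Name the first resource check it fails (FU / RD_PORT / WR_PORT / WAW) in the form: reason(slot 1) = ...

(0) want 1×BR +2rd +0wr — yes → AL1|MU2|ME2|BR0|rd2|wr4
(1) want 1×BR +2rd +0wr — FU → AL1|MU2|ME2|BR0|rd2|wr4
(2) want 1×ALU +2rd +1wr — yes → AL0|MU2|ME2|BR0|rd0|wr3
(3) want 1×ALU +2rd +1wr — FU → AL0|MU2|ME2|BR0|rd0|wr3
(4) want 1×MUL +2rd +1wr — RD_PORT → AL0|MU2|ME2|BR0|rd0|wr3
(5) want 1×MEM +1rd +1wr — RD_PORT → AL0|MU2|ME2|BR0|rd0|wr3
(6) want 1×MUL +2rd +1wr — RD_PORT → AL0|MU2|ME2|BR0|rd0|wr3
(7) want 1×BR +2rd +0wr — FU → AL0|MU2|ME2|BR0|rd0|wr3

reason(slot 1) = FU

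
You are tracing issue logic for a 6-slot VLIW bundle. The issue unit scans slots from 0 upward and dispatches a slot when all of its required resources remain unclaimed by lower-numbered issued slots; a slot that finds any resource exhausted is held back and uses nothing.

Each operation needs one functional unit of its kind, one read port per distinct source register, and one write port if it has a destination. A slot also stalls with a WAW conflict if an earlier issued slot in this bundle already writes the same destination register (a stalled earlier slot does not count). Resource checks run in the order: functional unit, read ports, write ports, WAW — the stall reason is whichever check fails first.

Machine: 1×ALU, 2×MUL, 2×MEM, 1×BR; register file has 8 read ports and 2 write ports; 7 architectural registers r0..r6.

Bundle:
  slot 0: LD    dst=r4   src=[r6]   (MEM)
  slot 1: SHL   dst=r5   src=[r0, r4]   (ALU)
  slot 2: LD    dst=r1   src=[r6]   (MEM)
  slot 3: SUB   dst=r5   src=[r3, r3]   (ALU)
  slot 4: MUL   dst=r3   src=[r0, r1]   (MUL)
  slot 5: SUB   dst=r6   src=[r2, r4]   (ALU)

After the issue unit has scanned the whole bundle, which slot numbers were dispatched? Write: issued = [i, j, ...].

[0] MEM needs rd=1 wr=1: ok; after: ALU=1 MUL=2 MEM=1 BR=1, R=7, W=1
[1] ALU needs rd=2 wr=1: ok; after: ALU=0 MUL=2 MEM=1 BR=1, R=5, W=0
[2] MEM needs rd=1 wr=1: WR_PORT; after: ALU=0 MUL=2 MEM=1 BR=1, R=5, W=0
[3] ALU needs rd=1 wr=1: FU; after: ALU=0 MUL=2 MEM=1 BR=1, R=5, W=0
[4] MUL needs rd=2 wr=1: WR_PORT; after: ALU=0 MUL=2 MEM=1 BR=1, R=5, W=0
[5] ALU needs rd=2 wr=1: FU; after: ALU=0 MUL=2 MEM=1 BR=1, R=5, W=0

issued = [0, 1]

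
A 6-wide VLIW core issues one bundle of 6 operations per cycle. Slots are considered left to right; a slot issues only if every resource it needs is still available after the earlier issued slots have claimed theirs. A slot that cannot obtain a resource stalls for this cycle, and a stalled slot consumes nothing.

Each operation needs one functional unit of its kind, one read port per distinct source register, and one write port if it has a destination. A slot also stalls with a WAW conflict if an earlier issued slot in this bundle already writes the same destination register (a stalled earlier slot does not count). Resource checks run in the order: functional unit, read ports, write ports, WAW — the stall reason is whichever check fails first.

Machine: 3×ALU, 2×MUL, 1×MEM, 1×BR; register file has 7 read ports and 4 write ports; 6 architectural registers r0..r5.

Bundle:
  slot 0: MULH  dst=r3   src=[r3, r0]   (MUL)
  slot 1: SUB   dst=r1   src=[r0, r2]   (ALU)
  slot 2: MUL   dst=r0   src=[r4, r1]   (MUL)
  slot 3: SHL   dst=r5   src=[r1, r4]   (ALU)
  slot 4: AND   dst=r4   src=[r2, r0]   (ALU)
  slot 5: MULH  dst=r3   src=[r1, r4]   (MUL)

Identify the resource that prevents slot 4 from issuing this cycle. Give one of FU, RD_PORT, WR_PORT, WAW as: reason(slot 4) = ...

slot 0 (MUL): ISSUE — free A3,Mu1,Ld1,B1 rp5 wp3
slot 1 (ALU): ISSUE — free A2,Mu1,Ld1,B1 rp3 wp2
slot 2 (MUL): ISSUE — free A2,Mu0,Ld1,B1 rp1 wp1
slot 3 (ALU): stall RD_PORT — free A2,Mu0,Ld1,B1 rp1 wp1
slot 4 (ALU): stall RD_PORT — free A2,Mu0,Ld1,B1 rp1 wp1
slot 5 (MUL): stall FU — free A2,Mu0,Ld1,B1 rp1 wp1

reason(slot 4) = RD_PORT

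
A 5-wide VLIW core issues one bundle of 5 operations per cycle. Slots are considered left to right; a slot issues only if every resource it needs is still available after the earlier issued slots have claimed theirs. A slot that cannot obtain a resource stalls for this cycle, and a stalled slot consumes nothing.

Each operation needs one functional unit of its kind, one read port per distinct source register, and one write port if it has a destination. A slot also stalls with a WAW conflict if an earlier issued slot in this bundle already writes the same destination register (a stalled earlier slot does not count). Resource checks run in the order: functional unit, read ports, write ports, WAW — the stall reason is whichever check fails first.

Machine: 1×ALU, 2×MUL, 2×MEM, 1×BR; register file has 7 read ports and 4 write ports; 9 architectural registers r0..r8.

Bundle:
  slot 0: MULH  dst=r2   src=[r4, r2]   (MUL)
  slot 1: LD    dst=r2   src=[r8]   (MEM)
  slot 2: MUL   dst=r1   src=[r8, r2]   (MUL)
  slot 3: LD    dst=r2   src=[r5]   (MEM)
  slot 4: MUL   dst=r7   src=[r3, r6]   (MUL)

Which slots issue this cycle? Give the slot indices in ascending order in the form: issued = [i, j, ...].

[0] MUL needs rd=2 wr=1: ok; after: ALU=1 MUL=1 MEM=2 BR=1, R=5, W=3
[1] MEM needs rd=1 wr=1: WAW; after: ALU=1 MUL=1 MEM=2 BR=1, R=5, W=3
[2] MUL needs rd=2 wr=1: ok; after: ALU=1 MUL=0 MEM=2 BR=1, R=3, W=2
[3] MEM needs rd=1 wr=1: WAW; after: ALU=1 MUL=0 MEM=2 BR=1, R=3, W=2
[4] MUL needs rd=2 wr=1: FU; after: ALU=1 MUL=0 MEM=2 BR=1, R=3, W=2

issued = [0, 2]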